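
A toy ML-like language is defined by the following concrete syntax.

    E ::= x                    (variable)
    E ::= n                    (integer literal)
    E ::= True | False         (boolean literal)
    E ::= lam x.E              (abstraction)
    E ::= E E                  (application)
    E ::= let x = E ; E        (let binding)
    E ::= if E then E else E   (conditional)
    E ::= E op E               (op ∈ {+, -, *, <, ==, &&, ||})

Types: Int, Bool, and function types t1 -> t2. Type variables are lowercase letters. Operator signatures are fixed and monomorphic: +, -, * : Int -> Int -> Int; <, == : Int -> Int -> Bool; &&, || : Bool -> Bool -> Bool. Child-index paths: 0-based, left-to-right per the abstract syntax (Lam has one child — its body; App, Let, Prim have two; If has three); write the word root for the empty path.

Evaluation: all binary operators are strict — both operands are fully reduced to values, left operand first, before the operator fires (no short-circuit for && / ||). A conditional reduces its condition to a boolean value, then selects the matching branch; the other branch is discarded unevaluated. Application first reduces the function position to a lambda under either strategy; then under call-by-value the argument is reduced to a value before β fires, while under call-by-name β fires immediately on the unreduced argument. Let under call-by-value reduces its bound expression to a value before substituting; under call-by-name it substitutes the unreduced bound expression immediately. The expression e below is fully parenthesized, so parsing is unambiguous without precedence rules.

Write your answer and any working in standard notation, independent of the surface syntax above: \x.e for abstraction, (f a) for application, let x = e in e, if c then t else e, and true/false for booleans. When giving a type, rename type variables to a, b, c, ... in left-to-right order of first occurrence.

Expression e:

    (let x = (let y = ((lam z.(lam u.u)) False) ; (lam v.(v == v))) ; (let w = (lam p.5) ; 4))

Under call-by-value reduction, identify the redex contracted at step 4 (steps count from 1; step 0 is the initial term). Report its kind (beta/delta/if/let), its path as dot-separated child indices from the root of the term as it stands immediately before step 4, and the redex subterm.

Answer: let at root : (let w = (\p.5) in 4)

Trace:
step 0: (let x = (let y = ((\z.(\u.u)) false) in (\v.(v == v))) in (let w = (\p.5) in 4))
step 1: [beta@0.0] (let x = (let y = (\u.u) in (\v.(v == v))) in (let w = (\p.5) in 4))
step 2: [let@0] (let x = (\v.(v == v)) in (let w = (\p.5) in 4))
step 3: [let@root] (let w = (\p.5) in 4)
step 4: [let@root] 4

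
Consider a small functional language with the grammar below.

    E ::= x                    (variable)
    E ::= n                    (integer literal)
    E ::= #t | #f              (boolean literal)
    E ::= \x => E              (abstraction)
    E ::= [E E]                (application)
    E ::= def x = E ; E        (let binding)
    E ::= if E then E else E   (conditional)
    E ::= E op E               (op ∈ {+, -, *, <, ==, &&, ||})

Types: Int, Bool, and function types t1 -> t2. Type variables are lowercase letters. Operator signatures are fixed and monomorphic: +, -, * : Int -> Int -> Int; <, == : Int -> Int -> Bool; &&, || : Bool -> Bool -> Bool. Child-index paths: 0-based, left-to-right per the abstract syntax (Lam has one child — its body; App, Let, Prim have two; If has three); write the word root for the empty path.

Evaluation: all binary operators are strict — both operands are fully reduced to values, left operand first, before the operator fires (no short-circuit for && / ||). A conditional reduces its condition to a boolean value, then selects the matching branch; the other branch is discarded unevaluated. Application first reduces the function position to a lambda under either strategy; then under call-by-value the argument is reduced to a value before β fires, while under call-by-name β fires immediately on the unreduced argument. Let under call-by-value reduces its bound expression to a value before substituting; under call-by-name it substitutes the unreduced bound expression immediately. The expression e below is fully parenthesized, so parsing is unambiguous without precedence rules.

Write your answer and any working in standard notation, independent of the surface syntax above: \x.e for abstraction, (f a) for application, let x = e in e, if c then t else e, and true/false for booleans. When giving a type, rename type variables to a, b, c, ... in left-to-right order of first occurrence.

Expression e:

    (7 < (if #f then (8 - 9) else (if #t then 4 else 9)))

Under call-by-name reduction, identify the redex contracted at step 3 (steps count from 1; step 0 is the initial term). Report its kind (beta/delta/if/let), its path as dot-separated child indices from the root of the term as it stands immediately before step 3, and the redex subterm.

Answer: delta at root : (7 < 4)

Trace:
step 0: (7 < (if false then (8 - 9) else (if true then 4 else 9)))
step 1: [if@1] (7 < (if true then 4 else 9))
step 2: [if@1] (7 < 4)
step 3: [delta@root] false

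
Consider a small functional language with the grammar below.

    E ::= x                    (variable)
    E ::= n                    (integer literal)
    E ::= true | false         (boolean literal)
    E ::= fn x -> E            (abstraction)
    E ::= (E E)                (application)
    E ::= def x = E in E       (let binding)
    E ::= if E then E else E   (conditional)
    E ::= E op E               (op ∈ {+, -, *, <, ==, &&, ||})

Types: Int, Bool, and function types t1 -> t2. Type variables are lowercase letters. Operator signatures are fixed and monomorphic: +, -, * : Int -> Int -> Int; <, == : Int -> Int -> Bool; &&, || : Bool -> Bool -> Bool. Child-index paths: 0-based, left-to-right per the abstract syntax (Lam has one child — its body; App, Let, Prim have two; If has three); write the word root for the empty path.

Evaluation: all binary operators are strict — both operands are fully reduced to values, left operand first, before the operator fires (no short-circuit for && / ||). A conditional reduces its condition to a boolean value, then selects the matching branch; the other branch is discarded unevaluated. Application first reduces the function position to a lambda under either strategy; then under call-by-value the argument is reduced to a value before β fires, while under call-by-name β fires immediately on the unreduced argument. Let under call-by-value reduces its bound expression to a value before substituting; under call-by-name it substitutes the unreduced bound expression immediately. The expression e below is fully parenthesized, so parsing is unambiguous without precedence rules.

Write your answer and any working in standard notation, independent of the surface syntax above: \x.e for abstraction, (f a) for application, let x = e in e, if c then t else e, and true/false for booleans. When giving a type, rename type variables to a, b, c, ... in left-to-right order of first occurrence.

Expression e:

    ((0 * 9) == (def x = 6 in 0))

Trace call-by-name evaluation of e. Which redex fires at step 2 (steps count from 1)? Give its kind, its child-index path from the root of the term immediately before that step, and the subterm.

Answer: let at 1 : (let x = 6 in 0)

Derivation:
step 0: ((0 * 9) == (let x = 6 in 0))
step 1: [delta@0] (0 == (let x = 6 in 0))
step 2: [let@1] (0 == 0)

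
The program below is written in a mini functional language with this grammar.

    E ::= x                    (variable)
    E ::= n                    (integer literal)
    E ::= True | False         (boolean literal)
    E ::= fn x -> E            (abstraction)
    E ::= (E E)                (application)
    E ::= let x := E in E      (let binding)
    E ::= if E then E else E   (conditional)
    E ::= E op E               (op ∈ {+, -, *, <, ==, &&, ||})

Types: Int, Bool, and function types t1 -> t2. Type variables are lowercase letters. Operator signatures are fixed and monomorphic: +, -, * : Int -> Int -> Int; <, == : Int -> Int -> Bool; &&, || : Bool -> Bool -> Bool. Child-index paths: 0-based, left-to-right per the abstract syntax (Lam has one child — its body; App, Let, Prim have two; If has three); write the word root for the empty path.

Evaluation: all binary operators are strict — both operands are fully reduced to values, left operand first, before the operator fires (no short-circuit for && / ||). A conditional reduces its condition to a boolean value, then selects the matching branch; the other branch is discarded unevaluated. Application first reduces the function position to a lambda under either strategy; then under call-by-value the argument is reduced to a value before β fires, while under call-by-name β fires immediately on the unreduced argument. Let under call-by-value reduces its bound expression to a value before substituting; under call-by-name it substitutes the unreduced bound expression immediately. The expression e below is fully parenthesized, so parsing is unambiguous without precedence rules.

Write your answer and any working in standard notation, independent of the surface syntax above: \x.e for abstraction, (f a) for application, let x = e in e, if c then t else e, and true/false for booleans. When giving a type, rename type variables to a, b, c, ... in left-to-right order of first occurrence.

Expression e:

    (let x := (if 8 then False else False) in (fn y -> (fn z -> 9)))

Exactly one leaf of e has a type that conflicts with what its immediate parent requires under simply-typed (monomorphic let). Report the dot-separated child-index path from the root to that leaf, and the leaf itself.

Answer: 0.0 : 8

Working:
  unify Int ~ Bool
  FAIL: mismatch Int ~ Bool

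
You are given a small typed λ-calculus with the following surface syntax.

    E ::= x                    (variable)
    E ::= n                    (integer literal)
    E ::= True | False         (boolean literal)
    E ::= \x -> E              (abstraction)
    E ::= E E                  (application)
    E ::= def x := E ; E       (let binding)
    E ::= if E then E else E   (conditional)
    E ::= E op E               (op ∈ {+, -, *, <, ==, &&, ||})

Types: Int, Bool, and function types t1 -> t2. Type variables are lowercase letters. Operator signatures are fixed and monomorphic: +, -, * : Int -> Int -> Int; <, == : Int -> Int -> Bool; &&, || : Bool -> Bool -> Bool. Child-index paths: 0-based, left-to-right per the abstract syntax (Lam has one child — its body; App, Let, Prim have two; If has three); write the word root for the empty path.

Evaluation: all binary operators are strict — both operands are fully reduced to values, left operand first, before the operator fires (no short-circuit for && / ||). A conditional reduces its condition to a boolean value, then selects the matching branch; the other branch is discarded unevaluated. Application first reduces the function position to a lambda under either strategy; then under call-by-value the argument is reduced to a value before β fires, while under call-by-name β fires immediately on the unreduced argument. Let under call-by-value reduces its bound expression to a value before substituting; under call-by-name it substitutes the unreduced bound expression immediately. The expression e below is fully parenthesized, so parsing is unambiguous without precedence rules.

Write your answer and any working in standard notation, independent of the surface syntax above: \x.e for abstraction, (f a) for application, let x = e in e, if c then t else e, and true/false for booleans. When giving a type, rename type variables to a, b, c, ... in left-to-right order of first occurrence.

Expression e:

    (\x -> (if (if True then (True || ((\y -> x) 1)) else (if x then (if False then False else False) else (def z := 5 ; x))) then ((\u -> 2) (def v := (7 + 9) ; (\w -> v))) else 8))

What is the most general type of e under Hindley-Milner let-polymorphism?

Working:
  unify Bool ~ Bool
  unify Bool ~ Bool
x : a
\y._ : b -> a
  unify b -> a ~ Int -> c
  unify b ~ Int
  unify a ~ c
_ _ : c
  unify c ~ Bool
x : Bool
  unify Bool ~ Bool
  unify Bool ~ Bool
  unify Bool ~ Bool
let z : Int
x : Bool
  unify Bool ~ Bool
  unify Bool ~ Bool
  unify Bool ~ Bool
\u._ : d -> Int
  unify Int ~ Int
  unify Int ~ Int
let v : Int
v : Int
\w._ : e -> Int
  unify d -> Int ~ (e -> Int) -> f
  unify d ~ e -> Int
  unify Int ~ f
_ _ : Int
  unify Int ~ Int
\x._ : Bool -> Int

Answer: Bool -> Int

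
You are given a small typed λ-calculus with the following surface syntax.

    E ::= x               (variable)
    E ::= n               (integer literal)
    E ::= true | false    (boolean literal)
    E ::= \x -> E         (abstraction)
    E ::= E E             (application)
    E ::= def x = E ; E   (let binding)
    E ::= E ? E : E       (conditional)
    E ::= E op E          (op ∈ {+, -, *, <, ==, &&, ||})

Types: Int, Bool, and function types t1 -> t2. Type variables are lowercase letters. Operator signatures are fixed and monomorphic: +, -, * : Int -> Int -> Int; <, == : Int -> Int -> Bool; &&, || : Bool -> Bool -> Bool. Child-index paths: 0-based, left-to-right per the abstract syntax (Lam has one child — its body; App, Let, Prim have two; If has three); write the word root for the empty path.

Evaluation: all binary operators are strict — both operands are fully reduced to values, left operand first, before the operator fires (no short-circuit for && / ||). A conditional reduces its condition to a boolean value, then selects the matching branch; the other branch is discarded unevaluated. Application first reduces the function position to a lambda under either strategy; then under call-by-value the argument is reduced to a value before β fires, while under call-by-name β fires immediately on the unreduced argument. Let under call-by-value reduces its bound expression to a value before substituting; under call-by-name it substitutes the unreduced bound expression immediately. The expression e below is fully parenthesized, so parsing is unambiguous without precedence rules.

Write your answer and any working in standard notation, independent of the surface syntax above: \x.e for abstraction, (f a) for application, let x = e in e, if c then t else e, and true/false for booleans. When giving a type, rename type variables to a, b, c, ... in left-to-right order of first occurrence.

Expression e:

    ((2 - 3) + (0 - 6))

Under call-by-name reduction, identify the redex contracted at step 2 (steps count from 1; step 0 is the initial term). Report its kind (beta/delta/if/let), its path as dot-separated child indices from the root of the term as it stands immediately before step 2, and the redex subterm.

Answer: delta at 1 : (0 - 6)

Derivation:
step 0: ((2 - 3) + (0 - 6))
step 1: [delta@0] (-1 + (0 - 6))
step 2: [delta@1] (-1 + -6)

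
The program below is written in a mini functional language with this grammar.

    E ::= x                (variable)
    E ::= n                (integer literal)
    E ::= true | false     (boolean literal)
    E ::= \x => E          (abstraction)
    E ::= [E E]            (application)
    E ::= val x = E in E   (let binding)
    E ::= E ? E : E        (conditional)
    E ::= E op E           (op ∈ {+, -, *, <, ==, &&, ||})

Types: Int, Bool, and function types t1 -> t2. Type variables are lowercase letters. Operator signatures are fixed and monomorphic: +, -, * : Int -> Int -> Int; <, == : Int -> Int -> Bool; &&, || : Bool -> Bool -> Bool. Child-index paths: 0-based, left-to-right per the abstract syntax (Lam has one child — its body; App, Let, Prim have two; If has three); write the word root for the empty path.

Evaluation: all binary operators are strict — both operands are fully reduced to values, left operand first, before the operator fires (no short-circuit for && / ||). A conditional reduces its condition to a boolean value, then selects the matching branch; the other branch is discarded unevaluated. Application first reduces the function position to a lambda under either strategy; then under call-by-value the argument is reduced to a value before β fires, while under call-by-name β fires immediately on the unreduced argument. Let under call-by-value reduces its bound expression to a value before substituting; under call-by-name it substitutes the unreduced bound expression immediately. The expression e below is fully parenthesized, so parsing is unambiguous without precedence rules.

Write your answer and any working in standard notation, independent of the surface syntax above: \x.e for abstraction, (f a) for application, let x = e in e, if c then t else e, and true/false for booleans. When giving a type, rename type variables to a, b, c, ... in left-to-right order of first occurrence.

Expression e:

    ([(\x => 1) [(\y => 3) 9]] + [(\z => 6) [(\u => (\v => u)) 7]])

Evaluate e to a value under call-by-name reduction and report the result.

Answer: 7

Derivation:
step 0: (((\x.1) ((\y.3) 9)) + ((\z.6) ((\u.(\v.u)) 7)))
step 1: [beta@0] (1 + ((\z.6) ((\u.(\v.u)) 7)))
step 2: [beta@1] (1 + 6)
step 3: [delta@root] 7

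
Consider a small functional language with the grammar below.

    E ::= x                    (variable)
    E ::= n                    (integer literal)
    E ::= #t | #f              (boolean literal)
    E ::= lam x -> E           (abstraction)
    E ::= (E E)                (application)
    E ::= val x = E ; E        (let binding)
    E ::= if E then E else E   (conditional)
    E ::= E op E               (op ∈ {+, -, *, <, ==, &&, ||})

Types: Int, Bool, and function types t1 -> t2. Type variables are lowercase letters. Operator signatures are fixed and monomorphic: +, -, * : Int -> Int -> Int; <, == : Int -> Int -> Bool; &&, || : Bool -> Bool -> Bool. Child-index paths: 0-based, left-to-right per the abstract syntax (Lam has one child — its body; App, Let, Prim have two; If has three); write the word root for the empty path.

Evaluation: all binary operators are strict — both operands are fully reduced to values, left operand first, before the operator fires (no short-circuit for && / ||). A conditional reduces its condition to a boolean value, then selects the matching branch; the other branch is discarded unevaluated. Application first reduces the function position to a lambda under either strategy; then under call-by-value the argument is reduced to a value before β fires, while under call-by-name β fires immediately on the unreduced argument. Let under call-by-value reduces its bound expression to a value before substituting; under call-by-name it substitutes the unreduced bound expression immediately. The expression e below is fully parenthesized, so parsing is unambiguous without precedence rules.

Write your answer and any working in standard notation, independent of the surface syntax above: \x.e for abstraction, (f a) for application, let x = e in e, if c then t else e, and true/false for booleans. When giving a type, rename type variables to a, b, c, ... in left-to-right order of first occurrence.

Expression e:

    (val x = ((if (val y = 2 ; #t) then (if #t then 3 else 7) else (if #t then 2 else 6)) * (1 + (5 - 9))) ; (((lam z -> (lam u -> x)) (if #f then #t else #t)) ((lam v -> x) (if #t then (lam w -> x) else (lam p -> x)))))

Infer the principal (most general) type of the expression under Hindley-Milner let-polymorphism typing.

Answer: Int

Trace:
let y : Int
  unify Bool ~ Bool
  unify Bool ~ Bool
  unify Int ~ Int
  unify Bool ~ Bool
  unify Int ~ Int
  unify Int ~ Int
  unify Int ~ Int
  unify Int ~ Int
  unify Int ~ Int
  unify Int ~ Int
  unify Int ~ Int
  unify Int ~ Int
let x : Int
x : Int
\u._ : b -> Int
\z._ : a -> b -> Int
  unify Bool ~ Bool
  unify Bool ~ Bool
  unify a -> b -> Int ~ Bool -> c
  unify a ~ Bool
  unify b -> Int ~ c
_ _ : b -> Int
x : Int
\v._ : d -> Int
  unify Bool ~ Bool
x : Int
\w._ : e -> Int
x : Int
\p._ : f -> Int
  unify e -> Int ~ f -> Int
  unify e ~ f
  unify Int ~ Int
  unify d -> Int ~ (f -> Int) -> g
  unify d ~ f -> Int
  unify Int ~ g
_ _ : Int
  unify b -> Int ~ Int -> h
  unify b ~ Int
  unify Int ~ h
_ _ : Int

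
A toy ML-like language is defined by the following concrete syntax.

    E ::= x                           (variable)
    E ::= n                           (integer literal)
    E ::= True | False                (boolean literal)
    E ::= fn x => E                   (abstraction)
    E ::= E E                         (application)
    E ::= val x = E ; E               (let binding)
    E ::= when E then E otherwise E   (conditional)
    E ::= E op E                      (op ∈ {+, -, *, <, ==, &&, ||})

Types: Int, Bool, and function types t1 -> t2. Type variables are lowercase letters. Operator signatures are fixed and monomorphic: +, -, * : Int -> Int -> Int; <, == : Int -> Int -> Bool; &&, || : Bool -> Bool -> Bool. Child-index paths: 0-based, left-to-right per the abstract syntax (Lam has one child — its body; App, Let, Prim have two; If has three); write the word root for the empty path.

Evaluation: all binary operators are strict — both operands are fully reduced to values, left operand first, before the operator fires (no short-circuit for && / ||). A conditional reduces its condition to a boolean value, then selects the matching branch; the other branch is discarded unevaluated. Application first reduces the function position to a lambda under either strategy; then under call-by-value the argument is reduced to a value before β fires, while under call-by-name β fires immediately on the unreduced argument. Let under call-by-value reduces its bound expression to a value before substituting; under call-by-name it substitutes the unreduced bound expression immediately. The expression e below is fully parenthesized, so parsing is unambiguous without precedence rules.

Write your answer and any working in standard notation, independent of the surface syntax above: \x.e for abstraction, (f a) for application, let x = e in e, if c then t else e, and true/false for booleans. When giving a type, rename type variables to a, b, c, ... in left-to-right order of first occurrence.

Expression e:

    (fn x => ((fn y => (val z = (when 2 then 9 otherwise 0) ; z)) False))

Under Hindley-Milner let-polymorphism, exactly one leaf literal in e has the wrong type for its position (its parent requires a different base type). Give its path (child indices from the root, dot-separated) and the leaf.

Answer: 0.0.0.0.0 : 2

Trace:
  unify Int ~ Bool
  FAIL: mismatch Int ~ Bool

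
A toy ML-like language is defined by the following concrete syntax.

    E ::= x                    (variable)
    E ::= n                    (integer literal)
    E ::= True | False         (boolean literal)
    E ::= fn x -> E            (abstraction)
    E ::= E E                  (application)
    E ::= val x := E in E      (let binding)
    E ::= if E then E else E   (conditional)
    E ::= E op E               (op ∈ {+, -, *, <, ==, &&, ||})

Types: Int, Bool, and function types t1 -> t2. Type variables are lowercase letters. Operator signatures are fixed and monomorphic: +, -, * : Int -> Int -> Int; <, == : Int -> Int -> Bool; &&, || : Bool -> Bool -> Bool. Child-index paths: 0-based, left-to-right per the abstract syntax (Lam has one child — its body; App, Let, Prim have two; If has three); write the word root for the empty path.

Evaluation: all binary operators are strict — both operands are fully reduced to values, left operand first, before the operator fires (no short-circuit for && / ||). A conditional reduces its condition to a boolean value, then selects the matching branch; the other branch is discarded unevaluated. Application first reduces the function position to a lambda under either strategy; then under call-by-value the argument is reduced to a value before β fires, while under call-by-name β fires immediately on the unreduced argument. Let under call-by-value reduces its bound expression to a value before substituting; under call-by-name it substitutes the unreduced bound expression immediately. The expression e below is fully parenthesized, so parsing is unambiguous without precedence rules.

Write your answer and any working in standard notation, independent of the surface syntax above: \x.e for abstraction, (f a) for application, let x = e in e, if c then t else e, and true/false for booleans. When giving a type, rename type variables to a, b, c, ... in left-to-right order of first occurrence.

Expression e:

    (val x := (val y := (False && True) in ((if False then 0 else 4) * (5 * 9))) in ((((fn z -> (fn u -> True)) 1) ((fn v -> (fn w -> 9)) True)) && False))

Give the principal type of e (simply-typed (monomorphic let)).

Trace:
  unify Bool ~ Bool
  unify Bool ~ Bool
let y : Bool
  unify Bool ~ Bool
  unify Int ~ Int
  unify Int ~ Int
  unify Int ~ Int
  unify Int ~ Int
  unify Int ~ Int
let x : Int
\u._ : b -> Bool
\z._ : a -> b -> Bool
  unify a -> b -> Bool ~ Int -> c
  unify a ~ Int
  unify b -> Bool ~ c
_ _ : b -> Bool
\w._ : e -> Int
\v._ : d -> e -> Int
  unify d -> e -> Int ~ Bool -> f
  unify d ~ Bool
  unify e -> Int ~ f
_ _ : e -> Int
  unify b -> Bool ~ (e -> Int) -> g
  unify b ~ e -> Int
  unify Bool ~ g
_ _ : Bool
  unify Bool ~ Bool
  unify Bool ~ Bool

Answer: Bool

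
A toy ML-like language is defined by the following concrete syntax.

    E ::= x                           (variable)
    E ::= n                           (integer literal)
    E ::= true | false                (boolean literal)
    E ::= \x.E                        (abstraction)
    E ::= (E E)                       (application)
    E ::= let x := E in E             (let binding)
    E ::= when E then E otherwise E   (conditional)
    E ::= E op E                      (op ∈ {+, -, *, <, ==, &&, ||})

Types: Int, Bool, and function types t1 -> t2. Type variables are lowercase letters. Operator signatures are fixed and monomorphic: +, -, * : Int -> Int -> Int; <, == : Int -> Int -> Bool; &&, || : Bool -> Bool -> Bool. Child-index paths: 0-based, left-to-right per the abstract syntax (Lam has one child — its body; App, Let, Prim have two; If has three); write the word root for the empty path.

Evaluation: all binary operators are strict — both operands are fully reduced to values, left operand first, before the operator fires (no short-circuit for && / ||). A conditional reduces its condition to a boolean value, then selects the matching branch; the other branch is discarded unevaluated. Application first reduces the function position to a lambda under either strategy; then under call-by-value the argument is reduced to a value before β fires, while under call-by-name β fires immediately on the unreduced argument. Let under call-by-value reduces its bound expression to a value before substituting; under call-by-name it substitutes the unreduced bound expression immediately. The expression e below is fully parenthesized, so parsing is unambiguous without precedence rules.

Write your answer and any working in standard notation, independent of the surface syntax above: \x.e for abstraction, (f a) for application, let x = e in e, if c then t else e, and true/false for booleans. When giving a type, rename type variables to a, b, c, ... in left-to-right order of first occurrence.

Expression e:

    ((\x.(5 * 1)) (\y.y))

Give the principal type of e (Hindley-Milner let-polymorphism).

Answer: Int

Working:
  unify Int ~ Int
  unify Int ~ Int
\x._ : a -> Int
y : b
\y._ : b -> b
  unify a -> Int ~ (b -> b) -> c
  unify a ~ b -> b
  unify Int ~ c
_ _ : Int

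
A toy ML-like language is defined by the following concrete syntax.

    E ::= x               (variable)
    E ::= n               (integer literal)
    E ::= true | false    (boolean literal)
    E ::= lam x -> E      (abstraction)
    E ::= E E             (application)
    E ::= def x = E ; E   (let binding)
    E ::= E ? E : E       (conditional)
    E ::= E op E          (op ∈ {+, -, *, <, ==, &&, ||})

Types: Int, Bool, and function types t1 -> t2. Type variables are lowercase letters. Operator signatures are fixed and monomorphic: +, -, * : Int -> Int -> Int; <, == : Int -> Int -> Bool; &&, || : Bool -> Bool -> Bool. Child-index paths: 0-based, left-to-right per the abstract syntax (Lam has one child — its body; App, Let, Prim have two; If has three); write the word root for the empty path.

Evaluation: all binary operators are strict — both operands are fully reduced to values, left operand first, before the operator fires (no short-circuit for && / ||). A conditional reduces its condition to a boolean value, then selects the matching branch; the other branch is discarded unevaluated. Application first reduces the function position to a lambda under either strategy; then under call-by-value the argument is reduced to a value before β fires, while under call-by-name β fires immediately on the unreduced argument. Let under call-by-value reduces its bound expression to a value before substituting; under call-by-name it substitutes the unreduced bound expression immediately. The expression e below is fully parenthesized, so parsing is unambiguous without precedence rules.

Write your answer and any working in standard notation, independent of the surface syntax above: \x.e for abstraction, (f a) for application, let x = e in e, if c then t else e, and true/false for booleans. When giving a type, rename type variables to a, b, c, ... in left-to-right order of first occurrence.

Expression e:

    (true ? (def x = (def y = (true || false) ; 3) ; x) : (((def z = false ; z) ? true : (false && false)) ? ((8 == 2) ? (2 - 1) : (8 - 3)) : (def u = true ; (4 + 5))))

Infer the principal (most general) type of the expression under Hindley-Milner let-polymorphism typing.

Working:
  unify Bool ~ Bool
  unify Bool ~ Bool
  unify Bool ~ Bool
let y : Bool
let x : Int
x : Int
let z : Bool
z : Bool
  unify Bool ~ Bool
  unify Bool ~ Bool
  unify Bool ~ Bool
  unify Bool ~ Bool
  unify Bool ~ Bool
  unify Int ~ Int
  unify Int ~ Int
  unify Bool ~ Bool
  unify Int ~ Int
  unify Int ~ Int
  unify Int ~ Int
  unify Int ~ Int
  unify Int ~ Int
let u : Bool
  unify Int ~ Int
  unify Int ~ Int
  unify Int ~ Int
  unify Int ~ Int

Answer: Int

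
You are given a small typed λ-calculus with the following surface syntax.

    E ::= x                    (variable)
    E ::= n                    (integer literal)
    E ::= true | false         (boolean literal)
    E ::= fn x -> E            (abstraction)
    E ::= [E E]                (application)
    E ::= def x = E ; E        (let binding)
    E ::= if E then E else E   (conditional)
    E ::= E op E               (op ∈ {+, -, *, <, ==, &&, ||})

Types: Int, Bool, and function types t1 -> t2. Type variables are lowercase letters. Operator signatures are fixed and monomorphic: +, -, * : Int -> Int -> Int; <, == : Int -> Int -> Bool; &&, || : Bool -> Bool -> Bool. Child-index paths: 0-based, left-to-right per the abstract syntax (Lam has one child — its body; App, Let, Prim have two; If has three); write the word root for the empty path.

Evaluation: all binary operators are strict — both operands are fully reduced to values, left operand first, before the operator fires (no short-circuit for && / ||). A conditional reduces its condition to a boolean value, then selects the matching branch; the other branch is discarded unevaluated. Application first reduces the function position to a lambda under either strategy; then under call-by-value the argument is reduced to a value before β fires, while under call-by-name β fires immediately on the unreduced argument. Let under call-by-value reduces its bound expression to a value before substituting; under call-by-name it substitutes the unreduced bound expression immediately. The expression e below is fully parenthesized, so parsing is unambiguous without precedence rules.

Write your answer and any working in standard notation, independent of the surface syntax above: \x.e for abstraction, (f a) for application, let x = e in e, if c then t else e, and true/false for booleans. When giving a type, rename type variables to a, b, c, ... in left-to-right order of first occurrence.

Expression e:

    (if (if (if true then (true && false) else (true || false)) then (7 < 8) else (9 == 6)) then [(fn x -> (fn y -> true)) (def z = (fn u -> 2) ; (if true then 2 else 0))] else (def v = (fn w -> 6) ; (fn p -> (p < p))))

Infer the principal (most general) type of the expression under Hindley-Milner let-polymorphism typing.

Trace:
  unify Bool ~ Bool
  unify Bool ~ Bool
  unify Bool ~ Bool
  unify Bool ~ Bool
  unify Bool ~ Bool
  unify Bool ~ Bool
  unify Bool ~ Bool
  unify Int ~ Int
  unify Int ~ Int
  unify Int ~ Int
  unify Int ~ Int
  unify Bool ~ Bool
  unify Bool ~ Bool
\y._ : b -> Bool
\x._ : a -> b -> Bool
\u._ : c -> Int
let z : forall. c -> Int
  unify Bool ~ Bool
  unify Int ~ Int
  unify a -> b -> Bool ~ Int -> d
  unify a ~ Int
  unify b -> Bool ~ d
_ _ : b -> Bool
\w._ : e -> Int
let v : forall. e -> Int
p : f
  unify f ~ Int
p : Int
  unify Int ~ Int
\p._ : Int -> Bool
  unify b -> Bool ~ Int -> Bool
  unify b ~ Int
  unify Bool ~ Bool

Answer: Int -> Bool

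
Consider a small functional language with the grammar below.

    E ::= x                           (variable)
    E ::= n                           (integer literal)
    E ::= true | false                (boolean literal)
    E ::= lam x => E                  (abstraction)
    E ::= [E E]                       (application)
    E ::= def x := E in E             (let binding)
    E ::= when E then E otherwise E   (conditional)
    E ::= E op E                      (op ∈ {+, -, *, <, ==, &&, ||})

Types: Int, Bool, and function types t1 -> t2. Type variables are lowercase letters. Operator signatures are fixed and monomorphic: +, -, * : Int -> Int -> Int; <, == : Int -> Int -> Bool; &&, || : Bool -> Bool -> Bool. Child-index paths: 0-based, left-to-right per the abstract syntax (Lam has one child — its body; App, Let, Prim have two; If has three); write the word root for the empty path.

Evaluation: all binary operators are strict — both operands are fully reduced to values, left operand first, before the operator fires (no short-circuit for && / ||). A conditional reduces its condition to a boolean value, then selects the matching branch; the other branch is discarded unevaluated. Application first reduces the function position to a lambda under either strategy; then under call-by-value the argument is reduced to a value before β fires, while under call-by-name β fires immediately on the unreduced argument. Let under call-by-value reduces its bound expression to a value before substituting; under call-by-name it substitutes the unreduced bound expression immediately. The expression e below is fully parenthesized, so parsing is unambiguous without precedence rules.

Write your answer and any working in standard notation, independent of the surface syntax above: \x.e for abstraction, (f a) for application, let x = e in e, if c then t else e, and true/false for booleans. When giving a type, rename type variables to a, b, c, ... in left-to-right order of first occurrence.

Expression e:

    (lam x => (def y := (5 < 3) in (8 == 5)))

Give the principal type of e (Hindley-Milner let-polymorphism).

Answer: a -> Bool

Working:
  unify Int ~ Int
  unify Int ~ Int
let y : Bool
  unify Int ~ Int
  unify Int ~ Int
\x._ : a -> Bool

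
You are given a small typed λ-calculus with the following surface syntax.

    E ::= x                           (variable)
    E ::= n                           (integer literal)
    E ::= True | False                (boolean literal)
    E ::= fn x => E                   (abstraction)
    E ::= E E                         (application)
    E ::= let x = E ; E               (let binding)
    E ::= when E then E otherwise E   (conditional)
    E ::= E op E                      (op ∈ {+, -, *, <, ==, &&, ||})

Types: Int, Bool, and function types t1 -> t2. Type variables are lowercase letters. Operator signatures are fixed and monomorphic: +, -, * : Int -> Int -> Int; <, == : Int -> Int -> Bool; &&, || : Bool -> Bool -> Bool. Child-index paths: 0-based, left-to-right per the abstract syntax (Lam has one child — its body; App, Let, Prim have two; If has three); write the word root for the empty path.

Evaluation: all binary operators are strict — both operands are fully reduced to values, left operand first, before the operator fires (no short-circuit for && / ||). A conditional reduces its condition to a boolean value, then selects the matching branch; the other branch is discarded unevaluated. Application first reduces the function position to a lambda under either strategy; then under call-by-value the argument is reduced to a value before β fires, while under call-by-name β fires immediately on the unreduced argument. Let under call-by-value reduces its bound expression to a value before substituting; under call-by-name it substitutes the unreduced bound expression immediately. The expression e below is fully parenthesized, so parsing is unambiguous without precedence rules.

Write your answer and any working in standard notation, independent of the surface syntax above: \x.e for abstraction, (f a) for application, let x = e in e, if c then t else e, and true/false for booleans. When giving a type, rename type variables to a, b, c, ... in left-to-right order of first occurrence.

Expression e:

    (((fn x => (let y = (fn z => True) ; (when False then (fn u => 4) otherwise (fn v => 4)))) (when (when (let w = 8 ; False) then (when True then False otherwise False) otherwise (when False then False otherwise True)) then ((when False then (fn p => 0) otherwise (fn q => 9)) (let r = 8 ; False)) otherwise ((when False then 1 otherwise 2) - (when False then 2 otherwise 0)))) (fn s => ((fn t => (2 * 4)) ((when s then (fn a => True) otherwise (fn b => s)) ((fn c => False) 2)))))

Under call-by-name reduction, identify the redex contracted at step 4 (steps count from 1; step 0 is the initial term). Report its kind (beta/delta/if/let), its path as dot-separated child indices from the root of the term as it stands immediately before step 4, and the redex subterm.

Answer: beta at root : ((\v.4) (\s.((\t.(2 * 4)) ((if s then (\a.true) else (\b.s)) ((\c.false) 2)))))

Derivation:
step 0: (((\x.(let y = (\z.true) in (if false then (\u.4) else (\v.4)))) (if (if (let w = 8 in false) then (if true then false else false) else (if false then false else true)) then ((if false then (\p.0) else (\q.9)) (let r = 8 in false)) else ((if false then 1 else 2) - (if false then 2 else 0)))) (\s.((\t.(2 * 4)) ((if s then (\a.true) else (\b.s)) ((\c.false) 2)))))
step 1: [beta@0] ((let y = (\z.true) in (if false then (\u.4) else (\v.4))) (\s.((\t.(2 * 4)) ((if s then (\a.true) else (\b.s)) ((\c.false) 2)))))
step 2: [let@0] ((if false then (\u.4) else (\v.4)) (\s.((\t.(2 * 4)) ((if s then (\a.true) else (\b.s)) ((\c.false) 2)))))
step 3: [if@0] ((\v.4) (\s.((\t.(2 * 4)) ((if s then (\a.true) else (\b.s)) ((\c.false) 2)))))
step 4: [beta@root] 4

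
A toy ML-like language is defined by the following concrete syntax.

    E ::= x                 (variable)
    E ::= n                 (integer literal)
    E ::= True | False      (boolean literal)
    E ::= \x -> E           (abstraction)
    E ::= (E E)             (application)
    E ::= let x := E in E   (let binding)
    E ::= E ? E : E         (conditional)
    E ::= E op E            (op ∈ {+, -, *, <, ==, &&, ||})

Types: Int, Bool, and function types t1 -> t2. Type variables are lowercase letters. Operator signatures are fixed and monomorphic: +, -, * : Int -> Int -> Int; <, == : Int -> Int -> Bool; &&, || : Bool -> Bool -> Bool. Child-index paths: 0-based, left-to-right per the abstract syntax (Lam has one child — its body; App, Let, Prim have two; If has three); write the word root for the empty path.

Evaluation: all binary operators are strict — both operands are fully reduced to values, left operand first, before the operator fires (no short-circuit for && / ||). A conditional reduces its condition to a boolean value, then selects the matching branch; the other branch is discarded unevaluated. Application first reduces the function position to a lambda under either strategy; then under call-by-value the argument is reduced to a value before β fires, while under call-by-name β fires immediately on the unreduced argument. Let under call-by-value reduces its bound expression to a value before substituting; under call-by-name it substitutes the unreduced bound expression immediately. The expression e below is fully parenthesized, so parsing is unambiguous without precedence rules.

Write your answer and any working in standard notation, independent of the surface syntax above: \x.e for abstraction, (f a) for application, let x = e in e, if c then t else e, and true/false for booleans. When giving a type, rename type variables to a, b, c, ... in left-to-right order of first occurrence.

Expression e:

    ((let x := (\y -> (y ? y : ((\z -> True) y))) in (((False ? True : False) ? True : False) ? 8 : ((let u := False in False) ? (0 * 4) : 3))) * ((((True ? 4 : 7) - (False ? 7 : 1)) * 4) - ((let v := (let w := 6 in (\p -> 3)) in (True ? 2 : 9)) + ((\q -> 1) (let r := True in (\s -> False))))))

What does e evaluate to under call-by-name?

Answer: 27

Derivation:
step 0: ((let x = (\y.(if y then y else ((\z.true) y))) in (if (if (if false then true else false) then true else false) then 8 else (if (let u = false in false) then (0 * 4) else 3))) * ((((if true then 4 else 7) - (if false then 7 else 1)) * 4) - ((let v = (let w = 6 in (\p.3)) in (if true then 2 else 9)) + ((\q.1) (let r = true in (\s.false))))))
step 1: [let@0] ((if (if (if false then true else false) then true else false) then 8 else (if (let u = false in false) then (0 * 4) else 3)) * ((((if true then 4 else 7) - (if false then 7 else 1)) * 4) - ((let v = (let w = 6 in (\p.3)) in (if true then 2 else 9)) + ((\q.1) (let r = true in (\s.false))))))
step 2: [if@0.0.0] ((if (if false then true else false) then 8 else (if (let u = false in false) then (0 * 4) else 3)) * ((((if true then 4 else 7) - (if false then 7 else 1)) * 4) - ((let v = (let w = 6 in (\p.3)) in (if true then 2 else 9)) + ((\q.1) (let r = true in (\s.false))))))
step 3: [if@0.0] ((if false then 8 else (if (let u = false in false) then (0 * 4) else 3)) * ((((if true then 4 else 7) - (if false then 7 else 1)) * 4) - ((let v = (let w = 6 in (\p.3)) in (if true then 2 else 9)) + ((\q.1) (let r = true in (\s.false))))))
step 4: [if@0] ((if (let u = false in false) then (0 * 4) else 3) * ((((if true then 4 else 7) - (if false then 7 else 1)) * 4) - ((let v = (let w = 6 in (\p.3)) in (if true then 2 else 9)) + ((\q.1) (let r = true in (\s.false))))))
step 5: [let@0.0] ((if false then (0 * 4) else 3) * ((((if true then 4 else 7) - (if false then 7 else 1)) * 4) - ((let v = (let w = 6 in (\p.3)) in (if true then 2 else 9)) + ((\q.1) (let r = true in (\s.false))))))
step 6: [if@0] (3 * ((((if true then 4 else 7) - (if false then 7 else 1)) * 4) - ((let v = (let w = 6 in (\p.3)) in (if true then 2 else 9)) + ((\q.1) (let r = true in (\s.false))))))
step 7: [if@1.0.0.0] (3 * (((4 - (if false then 7 else 1)) * 4) - ((let v = (let w = 6 in (\p.3)) in (if true then 2 else 9)) + ((\q.1) (let r = true in (\s.false))))))
step 8: [if@1.0.0.1] (3 * (((4 - 1) * 4) - ((let v = (let w = 6 in (\p.3)) in (if true then 2 else 9)) + ((\q.1) (let r = true in (\s.false))))))
step 9: [delta@1.0.0] (3 * ((3 * 4) - ((let v = (let w = 6 in (\p.3)) in (if true then 2 else 9)) + ((\q.1) (let r = true in (\s.false))))))
step 10: [delta@1.0] (3 * (12 - ((let v = (let w = 6 in (\p.3)) in (if true then 2 else 9)) + ((\q.1) (let r = true in (\s.false))))))
step 11: [let@1.1.0] (3 * (12 - ((if true then 2 else 9) + ((\q.1) (let r = true in (\s.false))))))
step 12: [if@1.1.0] (3 * (12 - (2 + ((\q.1) (let r = true in (\s.false))))))
step 13: [beta@1.1.1] (3 * (12 - (2 + 1)))
step 14: [delta@1.1] (3 * (12 - 3))
step 15: [delta@1] (3 * 9)
step 16: [delta@root] 27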